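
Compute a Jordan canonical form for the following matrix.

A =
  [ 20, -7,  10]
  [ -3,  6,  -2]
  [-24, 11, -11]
J_3(5)

The characteristic polynomial is
  det(x·I − A) = x^3 - 15*x^2 + 75*x - 125 = (x - 5)^3

Eigenvalues and multiplicities (the geometric multiplicity of λ is n − rank(A − λI), which equals the number of Jordan blocks for λ):
  λ = 5: algebraic multiplicity = 3, geometric multiplicity = 1

Determining the block sizes for each eigenvalue:
  λ = 5: one block (gm = 1), so the single block has size am = 3 → block sizes [3]

Assembling the blocks gives a Jordan form
J =
  [5, 1, 0]
  [0, 5, 1]
  [0, 0, 5]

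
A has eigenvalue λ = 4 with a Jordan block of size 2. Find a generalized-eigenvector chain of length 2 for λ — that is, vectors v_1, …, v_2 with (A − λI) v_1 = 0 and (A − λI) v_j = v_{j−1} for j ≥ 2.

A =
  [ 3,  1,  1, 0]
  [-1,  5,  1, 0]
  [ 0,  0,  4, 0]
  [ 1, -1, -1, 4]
A Jordan chain for λ = 4 of length 2:
v_1 = (-1, -1, 0, 1)ᵀ
v_2 = (1, 0, 0, 0)ᵀ

Let N = A − (4)·I. We want v_2 with N^2 v_2 = 0 but N^1 v_2 ≠ 0; then v_{j-1} := N · v_j for j = 2, …, 2.

Pick v_2 = (1, 0, 0, 0)ᵀ.
Then v_1 = N · v_2 = (-1, -1, 0, 1)ᵀ.

Sanity check: (A − (4)·I) v_1 = (0, 0, 0, 0)ᵀ = 0. ✓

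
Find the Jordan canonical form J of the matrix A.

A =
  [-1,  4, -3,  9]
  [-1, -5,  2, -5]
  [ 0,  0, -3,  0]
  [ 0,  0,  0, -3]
J_3(-3) ⊕ J_1(-3)

The characteristic polynomial is
  det(x·I − A) = x^4 + 12*x^3 + 54*x^2 + 108*x + 81 = (x + 3)^4

Eigenvalues and multiplicities (the geometric multiplicity of λ is n − rank(A − λI), which equals the number of Jordan blocks for λ):
  λ = -3: algebraic multiplicity = 4, geometric multiplicity = 2

Determining the block sizes for each eigenvalue:
  λ = -3: with am = 4 and gm = 2, the partition is not yet determined (e.g. several partitions of 4 into 2 parts exist). Let N = A − (-3)·I. Computing rank(N^1) = 2, rank(N^2) = 1, rank(N^3) = 0; the number of blocks of size ≥ j is rank(N^{j−1}) − rank(N^j), giving [2, 1, 1]. So we have 1 block(s) of size 3, 1 block(s) of size 1 → block sizes [3, 1]

Assembling the blocks gives a Jordan form
J =
  [-3,  1,  0,  0]
  [ 0, -3,  1,  0]
  [ 0,  0, -3,  0]
  [ 0,  0,  0, -3]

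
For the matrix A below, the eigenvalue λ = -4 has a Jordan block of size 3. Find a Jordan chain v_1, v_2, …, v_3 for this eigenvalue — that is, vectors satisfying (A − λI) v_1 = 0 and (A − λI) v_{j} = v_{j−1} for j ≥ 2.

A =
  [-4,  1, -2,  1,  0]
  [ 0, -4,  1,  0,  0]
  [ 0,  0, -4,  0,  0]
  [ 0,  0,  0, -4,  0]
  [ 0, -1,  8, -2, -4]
A Jordan chain for λ = -4 of length 3:
v_1 = (1, 0, 0, 0, -1)ᵀ
v_2 = (-2, 1, 0, 0, 8)ᵀ
v_3 = (0, 0, 1, 0, 0)ᵀ

Let N = A − (-4)·I. We want v_3 with N^3 v_3 = 0 but N^2 v_3 ≠ 0; then v_{j-1} := N · v_j for j = 3, …, 2.

Pick v_3 = (0, 0, 1, 0, 0)ᵀ.
Then v_2 = N · v_3 = (-2, 1, 0, 0, 8)ᵀ.
Then v_1 = N · v_2 = (1, 0, 0, 0, -1)ᵀ.

Sanity check: (A − (-4)·I) v_1 = (0, 0, 0, 0, 0)ᵀ = 0. ✓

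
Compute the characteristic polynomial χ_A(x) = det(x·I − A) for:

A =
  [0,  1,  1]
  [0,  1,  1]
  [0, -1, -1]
x^3

Expanding det(x·I − A) (e.g. by cofactor expansion or by noting that A is similar to its Jordan form J, which has the same characteristic polynomial as A) gives
  χ_A(x) = x^3
which factors as x^3. The eigenvalues (with algebraic multiplicities) are λ = 0 with multiplicity 3.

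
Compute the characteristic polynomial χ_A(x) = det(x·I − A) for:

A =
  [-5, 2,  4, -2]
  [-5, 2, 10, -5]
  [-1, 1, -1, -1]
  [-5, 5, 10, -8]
x^4 + 12*x^3 + 54*x^2 + 108*x + 81

Expanding det(x·I − A) (e.g. by cofactor expansion or by noting that A is similar to its Jordan form J, which has the same characteristic polynomial as A) gives
  χ_A(x) = x^4 + 12*x^3 + 54*x^2 + 108*x + 81
which factors as (x + 3)^4. The eigenvalues (with algebraic multiplicities) are λ = -3 with multiplicity 4.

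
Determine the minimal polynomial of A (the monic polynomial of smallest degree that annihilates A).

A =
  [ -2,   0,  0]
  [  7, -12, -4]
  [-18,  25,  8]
x^3 + 6*x^2 + 12*x + 8

The characteristic polynomial is χ_A(x) = (x + 2)^3, so the eigenvalues are known. The minimal polynomial is
  m_A(x) = Π_λ (x − λ)^{k_λ}
where k_λ is the size of the *largest* Jordan block for λ (equivalently, the smallest k with (A − λI)^k v = 0 for every generalised eigenvector v of λ).

  λ = -2: largest Jordan block has size 3, contributing (x + 2)^3

So m_A(x) = (x + 2)^3 = x^3 + 6*x^2 + 12*x + 8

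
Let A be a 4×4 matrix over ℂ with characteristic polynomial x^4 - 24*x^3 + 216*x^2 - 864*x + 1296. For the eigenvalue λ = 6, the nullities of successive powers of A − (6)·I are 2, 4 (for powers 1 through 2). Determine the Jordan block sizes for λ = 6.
Block sizes for λ = 6: [2, 2]

From the dimensions of kernels of powers, the number of Jordan blocks of size at least j is d_j − d_{j−1} where d_j = dim ker(N^j) (with d_0 = 0). Computing the differences gives [2, 2].
The number of blocks of size exactly k is (#blocks of size ≥ k) − (#blocks of size ≥ k + 1), so the partition is: 2 block(s) of size 2.
In nonincreasing order the block sizes are [2, 2].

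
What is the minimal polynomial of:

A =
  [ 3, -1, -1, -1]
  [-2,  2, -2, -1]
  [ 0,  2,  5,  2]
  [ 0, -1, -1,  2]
x^3 - 9*x^2 + 27*x - 27

The characteristic polynomial is χ_A(x) = (x - 3)^4, so the eigenvalues are known. The minimal polynomial is
  m_A(x) = Π_λ (x − λ)^{k_λ}
where k_λ is the size of the *largest* Jordan block for λ (equivalently, the smallest k with (A − λI)^k v = 0 for every generalised eigenvector v of λ).

  λ = 3: largest Jordan block has size 3, contributing (x − 3)^3

So m_A(x) = (x - 3)^3 = x^3 - 9*x^2 + 27*x - 27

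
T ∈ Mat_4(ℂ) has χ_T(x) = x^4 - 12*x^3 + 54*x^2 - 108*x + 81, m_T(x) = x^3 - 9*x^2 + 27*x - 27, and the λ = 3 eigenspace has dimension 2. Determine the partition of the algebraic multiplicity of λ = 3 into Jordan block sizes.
Block sizes for λ = 3: [3, 1]

Step 1 — from the characteristic polynomial, algebraic multiplicity of λ = 3 is 4. From dim ker(T − (3)·I) = 2, there are exactly 2 Jordan blocks for λ = 3.
Step 2 — from the minimal polynomial, the factor (x − 3)^3 tells us the largest block for λ = 3 has size 3.
Step 3 — with total size 4, 2 blocks, and largest block 3, the block sizes (in nonincreasing order) are [3, 1].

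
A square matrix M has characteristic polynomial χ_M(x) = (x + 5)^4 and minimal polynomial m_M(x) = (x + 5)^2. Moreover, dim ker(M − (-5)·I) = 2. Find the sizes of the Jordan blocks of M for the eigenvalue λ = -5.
Block sizes for λ = -5: [2, 2]

Step 1 — from the characteristic polynomial, algebraic multiplicity of λ = -5 is 4. From dim ker(M − (-5)·I) = 2, there are exactly 2 Jordan blocks for λ = -5.
Step 2 — from the minimal polynomial, the factor (x + 5)^2 tells us the largest block for λ = -5 has size 2.
Step 3 — with total size 4, 2 blocks, and largest block 2, the block sizes (in nonincreasing order) are [2, 2].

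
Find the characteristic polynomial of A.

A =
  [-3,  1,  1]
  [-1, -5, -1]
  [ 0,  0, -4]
x^3 + 12*x^2 + 48*x + 64

Expanding det(x·I − A) (e.g. by cofactor expansion or by noting that A is similar to its Jordan form J, which has the same characteristic polynomial as A) gives
  χ_A(x) = x^3 + 12*x^2 + 48*x + 64
which factors as (x + 4)^3. The eigenvalues (with algebraic multiplicities) are λ = -4 with multiplicity 3.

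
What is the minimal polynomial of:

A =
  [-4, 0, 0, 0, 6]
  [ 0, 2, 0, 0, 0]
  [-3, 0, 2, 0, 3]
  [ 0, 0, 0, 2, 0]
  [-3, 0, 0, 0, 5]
x^2 - x - 2

The characteristic polynomial is χ_A(x) = (x - 2)^4*(x + 1), so the eigenvalues are known. The minimal polynomial is
  m_A(x) = Π_λ (x − λ)^{k_λ}
where k_λ is the size of the *largest* Jordan block for λ (equivalently, the smallest k with (A − λI)^k v = 0 for every generalised eigenvector v of λ).

  λ = -1: largest Jordan block has size 1, contributing (x + 1)
  λ = 2: largest Jordan block has size 1, contributing (x − 2)

So m_A(x) = (x - 2)*(x + 1) = x^2 - x - 2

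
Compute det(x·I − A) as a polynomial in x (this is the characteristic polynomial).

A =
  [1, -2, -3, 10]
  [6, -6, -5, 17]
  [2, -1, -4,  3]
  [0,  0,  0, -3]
x^4 + 12*x^3 + 54*x^2 + 108*x + 81

Expanding det(x·I − A) (e.g. by cofactor expansion or by noting that A is similar to its Jordan form J, which has the same characteristic polynomial as A) gives
  χ_A(x) = x^4 + 12*x^3 + 54*x^2 + 108*x + 81
which factors as (x + 3)^4. The eigenvalues (with algebraic multiplicities) are λ = -3 with multiplicity 4.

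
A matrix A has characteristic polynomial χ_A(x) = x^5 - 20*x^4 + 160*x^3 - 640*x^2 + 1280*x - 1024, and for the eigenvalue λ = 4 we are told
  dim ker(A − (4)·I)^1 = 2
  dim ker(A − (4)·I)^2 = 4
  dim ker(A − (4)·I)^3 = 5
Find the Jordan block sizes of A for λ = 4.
Block sizes for λ = 4: [3, 2]

From the dimensions of kernels of powers, the number of Jordan blocks of size at least j is d_j − d_{j−1} where d_j = dim ker(N^j) (with d_0 = 0). Computing the differences gives [2, 2, 1].
The number of blocks of size exactly k is (#blocks of size ≥ k) − (#blocks of size ≥ k + 1), so the partition is: 1 block(s) of size 2, 1 block(s) of size 3.
In nonincreasing order the block sizes are [3, 2].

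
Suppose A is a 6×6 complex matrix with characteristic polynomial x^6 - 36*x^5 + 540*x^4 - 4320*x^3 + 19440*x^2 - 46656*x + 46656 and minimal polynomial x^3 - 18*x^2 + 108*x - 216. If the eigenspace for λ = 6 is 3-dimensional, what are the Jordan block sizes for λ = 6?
Block sizes for λ = 6: [3, 2, 1]

Step 1 — from the characteristic polynomial, algebraic multiplicity of λ = 6 is 6. From dim ker(A − (6)·I) = 3, there are exactly 3 Jordan blocks for λ = 6.
Step 2 — from the minimal polynomial, the factor (x − 6)^3 tells us the largest block for λ = 6 has size 3.
Step 3 — with total size 6, 3 blocks, and largest block 3, the block sizes (in nonincreasing order) are [3, 2, 1].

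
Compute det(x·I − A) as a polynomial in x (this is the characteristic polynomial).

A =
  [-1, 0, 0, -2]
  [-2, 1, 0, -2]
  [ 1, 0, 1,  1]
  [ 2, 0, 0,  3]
x^4 - 4*x^3 + 6*x^2 - 4*x + 1

Expanding det(x·I − A) (e.g. by cofactor expansion or by noting that A is similar to its Jordan form J, which has the same characteristic polynomial as A) gives
  χ_A(x) = x^4 - 4*x^3 + 6*x^2 - 4*x + 1
which factors as (x - 1)^4. The eigenvalues (with algebraic multiplicities) are λ = 1 with multiplicity 4.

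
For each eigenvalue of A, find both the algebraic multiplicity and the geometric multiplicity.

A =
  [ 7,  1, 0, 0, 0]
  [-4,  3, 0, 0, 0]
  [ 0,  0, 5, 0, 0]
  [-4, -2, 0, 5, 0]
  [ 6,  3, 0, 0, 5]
λ = 5: alg = 5, geom = 4

Step 1 — factor the characteristic polynomial to read off the algebraic multiplicities:
  χ_A(x) = (x - 5)^5

Step 2 — compute geometric multiplicities via the rank-nullity identity g(λ) = n − rank(A − λI):
  rank(A − (5)·I) = 1, so dim ker(A − (5)·I) = n − 1 = 4

Summary:
  λ = 5: algebraic multiplicity = 5, geometric multiplicity = 4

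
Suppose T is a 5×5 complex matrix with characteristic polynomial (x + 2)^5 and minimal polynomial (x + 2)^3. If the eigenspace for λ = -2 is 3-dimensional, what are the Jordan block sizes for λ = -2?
Block sizes for λ = -2: [3, 1, 1]

Step 1 — from the characteristic polynomial, algebraic multiplicity of λ = -2 is 5. From dim ker(T − (-2)·I) = 3, there are exactly 3 Jordan blocks for λ = -2.
Step 2 — from the minimal polynomial, the factor (x + 2)^3 tells us the largest block for λ = -2 has size 3.
Step 3 — with total size 5, 3 blocks, and largest block 3, the block sizes (in nonincreasing order) are [3, 1, 1].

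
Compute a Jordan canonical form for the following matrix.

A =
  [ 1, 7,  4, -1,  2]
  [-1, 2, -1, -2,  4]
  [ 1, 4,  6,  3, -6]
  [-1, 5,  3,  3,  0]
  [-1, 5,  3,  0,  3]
J_2(3) ⊕ J_2(3) ⊕ J_1(3)

The characteristic polynomial is
  det(x·I − A) = x^5 - 15*x^4 + 90*x^3 - 270*x^2 + 405*x - 243 = (x - 3)^5

Eigenvalues and multiplicities (the geometric multiplicity of λ is n − rank(A − λI), which equals the number of Jordan blocks for λ):
  λ = 3: algebraic multiplicity = 5, geometric multiplicity = 3

Determining the block sizes for each eigenvalue:
  λ = 3: with am = 5 and gm = 3, the partition is not yet determined (e.g. several partitions of 5 into 3 parts exist). Let N = A − (3)·I. Computing rank(N^1) = 2, rank(N^2) = 0; the number of blocks of size ≥ j is rank(N^{j−1}) − rank(N^j), giving [3, 2]. So we have 2 block(s) of size 2, 1 block(s) of size 1 → block sizes [2, 2, 1]

Assembling the blocks gives a Jordan form
J =
  [3, 1, 0, 0, 0]
  [0, 3, 0, 0, 0]
  [0, 0, 3, 1, 0]
  [0, 0, 0, 3, 0]
  [0, 0, 0, 0, 3]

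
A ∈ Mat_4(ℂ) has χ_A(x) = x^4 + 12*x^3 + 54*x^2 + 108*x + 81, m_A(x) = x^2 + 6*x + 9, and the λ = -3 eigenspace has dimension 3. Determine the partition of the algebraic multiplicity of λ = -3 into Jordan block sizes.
Block sizes for λ = -3: [2, 1, 1]

Step 1 — from the characteristic polynomial, algebraic multiplicity of λ = -3 is 4. From dim ker(A − (-3)·I) = 3, there are exactly 3 Jordan blocks for λ = -3.
Step 2 — from the minimal polynomial, the factor (x + 3)^2 tells us the largest block for λ = -3 has size 2.
Step 3 — with total size 4, 3 blocks, and largest block 2, the block sizes (in nonincreasing order) are [2, 1, 1].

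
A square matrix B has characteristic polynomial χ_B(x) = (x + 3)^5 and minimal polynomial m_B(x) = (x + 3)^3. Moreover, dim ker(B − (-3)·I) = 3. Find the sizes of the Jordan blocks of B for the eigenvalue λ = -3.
Block sizes for λ = -3: [3, 1, 1]

Step 1 — from the characteristic polynomial, algebraic multiplicity of λ = -3 is 5. From dim ker(B − (-3)·I) = 3, there are exactly 3 Jordan blocks for λ = -3.
Step 2 — from the minimal polynomial, the factor (x + 3)^3 tells us the largest block for λ = -3 has size 3.
Step 3 — with total size 5, 3 blocks, and largest block 3, the block sizes (in nonincreasing order) are [3, 1, 1].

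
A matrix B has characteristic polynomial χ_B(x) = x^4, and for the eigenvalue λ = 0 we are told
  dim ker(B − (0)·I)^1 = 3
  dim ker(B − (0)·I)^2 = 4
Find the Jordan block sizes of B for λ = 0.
Block sizes for λ = 0: [2, 1, 1]

From the dimensions of kernels of powers, the number of Jordan blocks of size at least j is d_j − d_{j−1} where d_j = dim ker(N^j) (with d_0 = 0). Computing the differences gives [3, 1].
The number of blocks of size exactly k is (#blocks of size ≥ k) − (#blocks of size ≥ k + 1), so the partition is: 2 block(s) of size 1, 1 block(s) of size 2.
In nonincreasing order the block sizes are [2, 1, 1].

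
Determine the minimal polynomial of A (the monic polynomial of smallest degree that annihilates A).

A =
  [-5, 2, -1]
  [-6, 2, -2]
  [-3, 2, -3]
x^2 + 4*x + 4

The characteristic polynomial is χ_A(x) = (x + 2)^3, so the eigenvalues are known. The minimal polynomial is
  m_A(x) = Π_λ (x − λ)^{k_λ}
where k_λ is the size of the *largest* Jordan block for λ (equivalently, the smallest k with (A − λI)^k v = 0 for every generalised eigenvector v of λ).

  λ = -2: largest Jordan block has size 2, contributing (x + 2)^2

So m_A(x) = (x + 2)^2 = x^2 + 4*x + 4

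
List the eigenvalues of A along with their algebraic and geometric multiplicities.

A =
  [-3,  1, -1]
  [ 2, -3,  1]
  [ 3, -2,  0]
λ = -2: alg = 3, geom = 1

Step 1 — factor the characteristic polynomial to read off the algebraic multiplicities:
  χ_A(x) = (x + 2)^3

Step 2 — compute geometric multiplicities via the rank-nullity identity g(λ) = n − rank(A − λI):
  rank(A − (-2)·I) = 2, so dim ker(A − (-2)·I) = n − 2 = 1

Summary:
  λ = -2: algebraic multiplicity = 3, geometric multiplicity = 1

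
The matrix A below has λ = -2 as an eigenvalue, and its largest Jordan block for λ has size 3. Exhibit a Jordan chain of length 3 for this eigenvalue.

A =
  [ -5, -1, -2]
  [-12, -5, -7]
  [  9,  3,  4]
A Jordan chain for λ = -2 of length 3:
v_1 = (3, 9, -9)ᵀ
v_2 = (-3, -12, 9)ᵀ
v_3 = (1, 0, 0)ᵀ

Let N = A − (-2)·I. We want v_3 with N^3 v_3 = 0 but N^2 v_3 ≠ 0; then v_{j-1} := N · v_j for j = 3, …, 2.

Pick v_3 = (1, 0, 0)ᵀ.
Then v_2 = N · v_3 = (-3, -12, 9)ᵀ.
Then v_1 = N · v_2 = (3, 9, -9)ᵀ.

Sanity check: (A − (-2)·I) v_1 = (0, 0, 0)ᵀ = 0. ✓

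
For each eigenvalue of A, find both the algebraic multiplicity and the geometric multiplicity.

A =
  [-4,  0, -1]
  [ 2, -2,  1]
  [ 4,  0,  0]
λ = -2: alg = 3, geom = 2

Step 1 — factor the characteristic polynomial to read off the algebraic multiplicities:
  χ_A(x) = (x + 2)^3

Step 2 — compute geometric multiplicities via the rank-nullity identity g(λ) = n − rank(A − λI):
  rank(A − (-2)·I) = 1, so dim ker(A − (-2)·I) = n − 1 = 2

Summary:
  λ = -2: algebraic multiplicity = 3, geometric multiplicity = 2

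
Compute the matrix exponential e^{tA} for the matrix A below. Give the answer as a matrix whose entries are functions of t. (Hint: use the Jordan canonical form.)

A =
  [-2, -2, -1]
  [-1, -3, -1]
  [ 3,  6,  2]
e^{tA} =
  [-t*exp(-t) + exp(-t), -2*t*exp(-t), -t*exp(-t)]
  [-t*exp(-t), -2*t*exp(-t) + exp(-t), -t*exp(-t)]
  [3*t*exp(-t), 6*t*exp(-t), 3*t*exp(-t) + exp(-t)]

Strategy: write A = P · J · P⁻¹ where J is a Jordan canonical form, so e^{tA} = P · e^{tJ} · P⁻¹, and e^{tJ} can be computed block-by-block.

A has Jordan form
J =
  [-1,  1,  0]
  [ 0, -1,  0]
  [ 0,  0, -1]
(up to reordering of blocks).

Per-block formulas:
  For a 2×2 Jordan block J_2(-1): exp(t · J_2(-1)) = e^(-1t)·(I + t·N), where N is the 2×2 nilpotent shift.
  For a 1×1 block at λ = -1: exp(t · [-1]) = [e^(-1t)].

After assembling e^{tJ} and conjugating by P, we get:

e^{tA} =
  [-t*exp(-t) + exp(-t), -2*t*exp(-t), -t*exp(-t)]
  [-t*exp(-t), -2*t*exp(-t) + exp(-t), -t*exp(-t)]
  [3*t*exp(-t), 6*t*exp(-t), 3*t*exp(-t) + exp(-t)]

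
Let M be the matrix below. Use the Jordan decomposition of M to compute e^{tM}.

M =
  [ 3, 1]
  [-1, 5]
e^{tM} =
  [-t*exp(4*t) + exp(4*t), t*exp(4*t)]
  [-t*exp(4*t), t*exp(4*t) + exp(4*t)]

Strategy: write M = P · J · P⁻¹ where J is a Jordan canonical form, so e^{tM} = P · e^{tJ} · P⁻¹, and e^{tJ} can be computed block-by-block.

M has Jordan form
J =
  [4, 1]
  [0, 4]
(up to reordering of blocks).

Per-block formulas:
  For a 2×2 Jordan block J_2(4): exp(t · J_2(4)) = e^(4t)·(I + t·N), where N is the 2×2 nilpotent shift.

After assembling e^{tJ} and conjugating by P, we get:

e^{tM} =
  [-t*exp(4*t) + exp(4*t), t*exp(4*t)]
  [-t*exp(4*t), t*exp(4*t) + exp(4*t)]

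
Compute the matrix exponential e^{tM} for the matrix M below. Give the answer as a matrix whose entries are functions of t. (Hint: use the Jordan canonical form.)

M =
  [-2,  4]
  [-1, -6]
e^{tM} =
  [2*t*exp(-4*t) + exp(-4*t), 4*t*exp(-4*t)]
  [-t*exp(-4*t), -2*t*exp(-4*t) + exp(-4*t)]

Strategy: write M = P · J · P⁻¹ where J is a Jordan canonical form, so e^{tM} = P · e^{tJ} · P⁻¹, and e^{tJ} can be computed block-by-block.

M has Jordan form
J =
  [-4,  1]
  [ 0, -4]
(up to reordering of blocks).

Per-block formulas:
  For a 2×2 Jordan block J_2(-4): exp(t · J_2(-4)) = e^(-4t)·(I + t·N), where N is the 2×2 nilpotent shift.

After assembling e^{tJ} and conjugating by P, we get:

e^{tM} =
  [2*t*exp(-4*t) + exp(-4*t), 4*t*exp(-4*t)]
  [-t*exp(-4*t), -2*t*exp(-4*t) + exp(-4*t)]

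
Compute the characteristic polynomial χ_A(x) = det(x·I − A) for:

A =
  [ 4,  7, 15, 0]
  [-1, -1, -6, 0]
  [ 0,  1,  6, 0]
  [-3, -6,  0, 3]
x^4 - 12*x^3 + 54*x^2 - 108*x + 81

Expanding det(x·I − A) (e.g. by cofactor expansion or by noting that A is similar to its Jordan form J, which has the same characteristic polynomial as A) gives
  χ_A(x) = x^4 - 12*x^3 + 54*x^2 - 108*x + 81
which factors as (x - 3)^4. The eigenvalues (with algebraic multiplicities) are λ = 3 with multiplicity 4.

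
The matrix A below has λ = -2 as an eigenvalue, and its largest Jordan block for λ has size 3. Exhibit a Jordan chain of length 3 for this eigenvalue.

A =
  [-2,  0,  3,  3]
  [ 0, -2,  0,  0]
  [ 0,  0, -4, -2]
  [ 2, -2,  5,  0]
A Jordan chain for λ = -2 of length 3:
v_1 = (6, 0, -4, 4)ᵀ
v_2 = (0, 0, 0, 2)ᵀ
v_3 = (1, 0, 0, 0)ᵀ

Let N = A − (-2)·I. We want v_3 with N^3 v_3 = 0 but N^2 v_3 ≠ 0; then v_{j-1} := N · v_j for j = 3, …, 2.

Pick v_3 = (1, 0, 0, 0)ᵀ.
Then v_2 = N · v_3 = (0, 0, 0, 2)ᵀ.
Then v_1 = N · v_2 = (6, 0, -4, 4)ᵀ.

Sanity check: (A − (-2)·I) v_1 = (0, 0, 0, 0)ᵀ = 0. ✓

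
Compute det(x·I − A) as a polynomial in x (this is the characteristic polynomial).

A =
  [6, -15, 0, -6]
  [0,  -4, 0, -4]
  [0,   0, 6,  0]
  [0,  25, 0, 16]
x^4 - 24*x^3 + 216*x^2 - 864*x + 1296

Expanding det(x·I − A) (e.g. by cofactor expansion or by noting that A is similar to its Jordan form J, which has the same characteristic polynomial as A) gives
  χ_A(x) = x^4 - 24*x^3 + 216*x^2 - 864*x + 1296
which factors as (x - 6)^4. The eigenvalues (with algebraic multiplicities) are λ = 6 with multiplicity 4.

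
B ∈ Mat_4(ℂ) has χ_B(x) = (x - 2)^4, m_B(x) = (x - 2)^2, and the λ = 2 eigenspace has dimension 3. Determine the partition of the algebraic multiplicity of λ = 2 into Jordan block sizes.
Block sizes for λ = 2: [2, 1, 1]

Step 1 — from the characteristic polynomial, algebraic multiplicity of λ = 2 is 4. From dim ker(B − (2)·I) = 3, there are exactly 3 Jordan blocks for λ = 2.
Step 2 — from the minimal polynomial, the factor (x − 2)^2 tells us the largest block for λ = 2 has size 2.
Step 3 — with total size 4, 3 blocks, and largest block 2, the block sizes (in nonincreasing order) are [2, 1, 1].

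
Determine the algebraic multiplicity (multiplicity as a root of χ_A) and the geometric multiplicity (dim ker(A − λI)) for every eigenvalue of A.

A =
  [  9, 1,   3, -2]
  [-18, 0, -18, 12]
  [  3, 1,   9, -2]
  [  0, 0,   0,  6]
λ = 6: alg = 4, geom = 3

Step 1 — factor the characteristic polynomial to read off the algebraic multiplicities:
  χ_A(x) = (x - 6)^4

Step 2 — compute geometric multiplicities via the rank-nullity identity g(λ) = n − rank(A − λI):
  rank(A − (6)·I) = 1, so dim ker(A − (6)·I) = n − 1 = 3

Summary:
  λ = 6: algebraic multiplicity = 4, geometric multiplicity = 3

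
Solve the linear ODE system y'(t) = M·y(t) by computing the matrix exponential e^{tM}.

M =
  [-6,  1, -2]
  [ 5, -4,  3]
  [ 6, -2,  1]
e^{tM} =
  [t^2*exp(-3*t) - 3*t*exp(-3*t) + exp(-3*t), t*exp(-3*t), t^2*exp(-3*t)/2 - 2*t*exp(-3*t)]
  [-t^2*exp(-3*t) + 5*t*exp(-3*t), -t*exp(-3*t) + exp(-3*t), -t^2*exp(-3*t)/2 + 3*t*exp(-3*t)]
  [-2*t^2*exp(-3*t) + 6*t*exp(-3*t), -2*t*exp(-3*t), -t^2*exp(-3*t) + 4*t*exp(-3*t) + exp(-3*t)]

Strategy: write M = P · J · P⁻¹ where J is a Jordan canonical form, so e^{tM} = P · e^{tJ} · P⁻¹, and e^{tJ} can be computed block-by-block.

M has Jordan form
J =
  [-3,  1,  0]
  [ 0, -3,  1]
  [ 0,  0, -3]
(up to reordering of blocks).

Per-block formulas:
  For a 3×3 Jordan block J_3(-3): exp(t · J_3(-3)) = e^(-3t)·(I + t·N + (t^2/2)·N^2), where N is the 3×3 nilpotent shift.

After assembling e^{tJ} and conjugating by P, we get:

e^{tM} =
  [t^2*exp(-3*t) - 3*t*exp(-3*t) + exp(-3*t), t*exp(-3*t), t^2*exp(-3*t)/2 - 2*t*exp(-3*t)]
  [-t^2*exp(-3*t) + 5*t*exp(-3*t), -t*exp(-3*t) + exp(-3*t), -t^2*exp(-3*t)/2 + 3*t*exp(-3*t)]
  [-2*t^2*exp(-3*t) + 6*t*exp(-3*t), -2*t*exp(-3*t), -t^2*exp(-3*t) + 4*t*exp(-3*t) + exp(-3*t)]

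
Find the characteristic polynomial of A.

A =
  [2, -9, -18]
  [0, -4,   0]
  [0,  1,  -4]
x^3 + 6*x^2 - 32

Expanding det(x·I − A) (e.g. by cofactor expansion or by noting that A is similar to its Jordan form J, which has the same characteristic polynomial as A) gives
  χ_A(x) = x^3 + 6*x^2 - 32
which factors as (x - 2)*(x + 4)^2. The eigenvalues (with algebraic multiplicities) are λ = -4 with multiplicity 2, λ = 2 with multiplicity 1.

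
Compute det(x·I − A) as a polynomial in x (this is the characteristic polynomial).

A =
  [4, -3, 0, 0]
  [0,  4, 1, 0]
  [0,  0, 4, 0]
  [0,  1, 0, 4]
x^4 - 16*x^3 + 96*x^2 - 256*x + 256

Expanding det(x·I − A) (e.g. by cofactor expansion or by noting that A is similar to its Jordan form J, which has the same characteristic polynomial as A) gives
  χ_A(x) = x^4 - 16*x^3 + 96*x^2 - 256*x + 256
which factors as (x - 4)^4. The eigenvalues (with algebraic multiplicities) are λ = 4 with multiplicity 4.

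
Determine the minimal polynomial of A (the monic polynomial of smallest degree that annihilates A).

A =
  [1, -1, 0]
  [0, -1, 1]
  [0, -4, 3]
x^3 - 3*x^2 + 3*x - 1

The characteristic polynomial is χ_A(x) = (x - 1)^3, so the eigenvalues are known. The minimal polynomial is
  m_A(x) = Π_λ (x − λ)^{k_λ}
where k_λ is the size of the *largest* Jordan block for λ (equivalently, the smallest k with (A − λI)^k v = 0 for every generalised eigenvector v of λ).

  λ = 1: largest Jordan block has size 3, contributing (x − 1)^3

So m_A(x) = (x - 1)^3 = x^3 - 3*x^2 + 3*x - 1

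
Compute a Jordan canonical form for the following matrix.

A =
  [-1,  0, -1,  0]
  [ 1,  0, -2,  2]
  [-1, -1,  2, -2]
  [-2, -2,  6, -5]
J_3(-1) ⊕ J_1(-1)

The characteristic polynomial is
  det(x·I − A) = x^4 + 4*x^3 + 6*x^2 + 4*x + 1 = (x + 1)^4

Eigenvalues and multiplicities (the geometric multiplicity of λ is n − rank(A − λI), which equals the number of Jordan blocks for λ):
  λ = -1: algebraic multiplicity = 4, geometric multiplicity = 2

Determining the block sizes for each eigenvalue:
  λ = -1: with am = 4 and gm = 2, the partition is not yet determined (e.g. several partitions of 4 into 2 parts exist). Let N = A − (-1)·I. Computing rank(N^1) = 2, rank(N^2) = 1, rank(N^3) = 0; the number of blocks of size ≥ j is rank(N^{j−1}) − rank(N^j), giving [2, 1, 1]. So we have 1 block(s) of size 3, 1 block(s) of size 1 → block sizes [3, 1]

Assembling the blocks gives a Jordan form
J =
  [-1,  1,  0,  0]
  [ 0, -1,  1,  0]
  [ 0,  0, -1,  0]
  [ 0,  0,  0, -1]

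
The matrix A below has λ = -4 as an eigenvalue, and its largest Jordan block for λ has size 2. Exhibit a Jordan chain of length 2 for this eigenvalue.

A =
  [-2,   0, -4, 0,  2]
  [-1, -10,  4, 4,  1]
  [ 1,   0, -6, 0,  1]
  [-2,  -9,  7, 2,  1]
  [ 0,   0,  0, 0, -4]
A Jordan chain for λ = -4 of length 2:
v_1 = (2, -1, 1, -2, 0)ᵀ
v_2 = (1, 0, 0, 0, 0)ᵀ

Let N = A − (-4)·I. We want v_2 with N^2 v_2 = 0 but N^1 v_2 ≠ 0; then v_{j-1} := N · v_j for j = 2, …, 2.

Pick v_2 = (1, 0, 0, 0, 0)ᵀ.
Then v_1 = N · v_2 = (2, -1, 1, -2, 0)ᵀ.

Sanity check: (A − (-4)·I) v_1 = (0, 0, 0, 0, 0)ᵀ = 0. ✓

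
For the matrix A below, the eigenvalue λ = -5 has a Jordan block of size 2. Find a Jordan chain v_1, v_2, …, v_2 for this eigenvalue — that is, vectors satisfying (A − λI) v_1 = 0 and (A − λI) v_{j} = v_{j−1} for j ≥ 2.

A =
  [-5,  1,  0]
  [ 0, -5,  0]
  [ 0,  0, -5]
A Jordan chain for λ = -5 of length 2:
v_1 = (1, 0, 0)ᵀ
v_2 = (0, 1, 0)ᵀ

Let N = A − (-5)·I. We want v_2 with N^2 v_2 = 0 but N^1 v_2 ≠ 0; then v_{j-1} := N · v_j for j = 2, …, 2.

Pick v_2 = (0, 1, 0)ᵀ.
Then v_1 = N · v_2 = (1, 0, 0)ᵀ.

Sanity check: (A − (-5)·I) v_1 = (0, 0, 0)ᵀ = 0. ✓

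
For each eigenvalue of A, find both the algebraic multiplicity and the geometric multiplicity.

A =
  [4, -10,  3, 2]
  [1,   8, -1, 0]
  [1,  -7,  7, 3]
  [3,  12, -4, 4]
λ = 5: alg = 1, geom = 1; λ = 6: alg = 3, geom = 1

Step 1 — factor the characteristic polynomial to read off the algebraic multiplicities:
  χ_A(x) = (x - 6)^3*(x - 5)

Step 2 — compute geometric multiplicities via the rank-nullity identity g(λ) = n − rank(A − λI):
  rank(A − (5)·I) = 3, so dim ker(A − (5)·I) = n − 3 = 1
  rank(A − (6)·I) = 3, so dim ker(A − (6)·I) = n − 3 = 1

Summary:
  λ = 5: algebraic multiplicity = 1, geometric multiplicity = 1
  λ = 6: algebraic multiplicity = 3, geometric multiplicity = 1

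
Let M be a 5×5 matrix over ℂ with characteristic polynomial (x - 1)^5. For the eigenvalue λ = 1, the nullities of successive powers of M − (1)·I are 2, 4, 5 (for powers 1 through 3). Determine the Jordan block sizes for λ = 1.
Block sizes for λ = 1: [3, 2]

From the dimensions of kernels of powers, the number of Jordan blocks of size at least j is d_j − d_{j−1} where d_j = dim ker(N^j) (with d_0 = 0). Computing the differences gives [2, 2, 1].
The number of blocks of size exactly k is (#blocks of size ≥ k) − (#blocks of size ≥ k + 1), so the partition is: 1 block(s) of size 2, 1 block(s) of size 3.
In nonincreasing order the block sizes are [3, 2].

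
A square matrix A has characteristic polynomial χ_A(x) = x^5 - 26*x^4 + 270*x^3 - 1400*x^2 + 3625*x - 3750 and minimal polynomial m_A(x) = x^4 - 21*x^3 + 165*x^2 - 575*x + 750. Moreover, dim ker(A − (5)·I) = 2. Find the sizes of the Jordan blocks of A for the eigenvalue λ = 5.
Block sizes for λ = 5: [3, 1]

Step 1 — from the characteristic polynomial, algebraic multiplicity of λ = 5 is 4. From dim ker(A − (5)·I) = 2, there are exactly 2 Jordan blocks for λ = 5.
Step 2 — from the minimal polynomial, the factor (x − 5)^3 tells us the largest block for λ = 5 has size 3.
Step 3 — with total size 4, 2 blocks, and largest block 3, the block sizes (in nonincreasing order) are [3, 1].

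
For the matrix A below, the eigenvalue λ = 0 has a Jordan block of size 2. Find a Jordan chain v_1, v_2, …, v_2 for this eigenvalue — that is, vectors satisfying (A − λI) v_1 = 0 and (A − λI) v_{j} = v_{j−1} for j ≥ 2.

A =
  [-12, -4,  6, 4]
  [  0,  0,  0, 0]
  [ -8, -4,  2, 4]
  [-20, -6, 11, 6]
A Jordan chain for λ = 0 of length 2:
v_1 = (-4, 0, -4, -6)ᵀ
v_2 = (0, 1, 0, 0)ᵀ

Let N = A − (0)·I. We want v_2 with N^2 v_2 = 0 but N^1 v_2 ≠ 0; then v_{j-1} := N · v_j for j = 2, …, 2.

Pick v_2 = (0, 1, 0, 0)ᵀ.
Then v_1 = N · v_2 = (-4, 0, -4, -6)ᵀ.

Sanity check: (A − (0)·I) v_1 = (0, 0, 0, 0)ᵀ = 0. ✓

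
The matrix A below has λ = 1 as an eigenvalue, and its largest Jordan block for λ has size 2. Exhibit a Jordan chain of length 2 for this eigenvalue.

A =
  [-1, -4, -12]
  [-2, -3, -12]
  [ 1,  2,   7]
A Jordan chain for λ = 1 of length 2:
v_1 = (-2, -2, 1)ᵀ
v_2 = (1, 0, 0)ᵀ

Let N = A − (1)·I. We want v_2 with N^2 v_2 = 0 but N^1 v_2 ≠ 0; then v_{j-1} := N · v_j for j = 2, …, 2.

Pick v_2 = (1, 0, 0)ᵀ.
Then v_1 = N · v_2 = (-2, -2, 1)ᵀ.

Sanity check: (A − (1)·I) v_1 = (0, 0, 0)ᵀ = 0. ✓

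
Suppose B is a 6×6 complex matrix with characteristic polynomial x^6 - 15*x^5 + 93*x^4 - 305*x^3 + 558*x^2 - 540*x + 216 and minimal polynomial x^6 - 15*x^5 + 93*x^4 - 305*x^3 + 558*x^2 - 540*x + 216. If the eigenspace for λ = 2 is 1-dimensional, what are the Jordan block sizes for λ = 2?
Block sizes for λ = 2: [3]

Step 1 — from the characteristic polynomial, algebraic multiplicity of λ = 2 is 3. From dim ker(B − (2)·I) = 1, there are exactly 1 Jordan blocks for λ = 2.
Step 2 — from the minimal polynomial, the factor (x − 2)^3 tells us the largest block for λ = 2 has size 3.
Step 3 — with total size 3, 1 blocks, and largest block 3, the block sizes (in nonincreasing order) are [3].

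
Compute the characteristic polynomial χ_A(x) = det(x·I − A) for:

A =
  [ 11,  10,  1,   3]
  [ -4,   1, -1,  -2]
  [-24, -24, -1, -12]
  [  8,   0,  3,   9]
x^4 - 20*x^3 + 150*x^2 - 500*x + 625

Expanding det(x·I − A) (e.g. by cofactor expansion or by noting that A is similar to its Jordan form J, which has the same characteristic polynomial as A) gives
  χ_A(x) = x^4 - 20*x^3 + 150*x^2 - 500*x + 625
which factors as (x - 5)^4. The eigenvalues (with algebraic multiplicities) are λ = 5 with multiplicity 4.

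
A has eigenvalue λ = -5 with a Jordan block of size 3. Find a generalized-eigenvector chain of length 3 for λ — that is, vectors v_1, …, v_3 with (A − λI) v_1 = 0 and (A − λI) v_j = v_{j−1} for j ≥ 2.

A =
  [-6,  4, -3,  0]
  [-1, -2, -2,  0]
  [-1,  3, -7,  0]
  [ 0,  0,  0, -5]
A Jordan chain for λ = -5 of length 3:
v_1 = (-1, -1, -1, 0)ᵀ
v_2 = (4, 3, 3, 0)ᵀ
v_3 = (0, 1, 0, 0)ᵀ

Let N = A − (-5)·I. We want v_3 with N^3 v_3 = 0 but N^2 v_3 ≠ 0; then v_{j-1} := N · v_j for j = 3, …, 2.

Pick v_3 = (0, 1, 0, 0)ᵀ.
Then v_2 = N · v_3 = (4, 3, 3, 0)ᵀ.
Then v_1 = N · v_2 = (-1, -1, -1, 0)ᵀ.

Sanity check: (A − (-5)·I) v_1 = (0, 0, 0, 0)ᵀ = 0. ✓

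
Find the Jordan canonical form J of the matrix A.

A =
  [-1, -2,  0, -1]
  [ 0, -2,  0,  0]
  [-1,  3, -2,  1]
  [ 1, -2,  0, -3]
J_2(-2) ⊕ J_2(-2)

The characteristic polynomial is
  det(x·I − A) = x^4 + 8*x^3 + 24*x^2 + 32*x + 16 = (x + 2)^4

Eigenvalues and multiplicities (the geometric multiplicity of λ is n − rank(A − λI), which equals the number of Jordan blocks for λ):
  λ = -2: algebraic multiplicity = 4, geometric multiplicity = 2

Determining the block sizes for each eigenvalue:
  λ = -2: with am = 4 and gm = 2, the partition is not yet determined (e.g. several partitions of 4 into 2 parts exist). Let N = A − (-2)·I. Computing rank(N^1) = 2, rank(N^2) = 0; the number of blocks of size ≥ j is rank(N^{j−1}) − rank(N^j), giving [2, 2]. So we have 2 block(s) of size 2 → block sizes [2, 2]

Assembling the blocks gives a Jordan form
J =
  [-2,  1,  0,  0]
  [ 0, -2,  0,  0]
  [ 0,  0, -2,  1]
  [ 0,  0,  0, -2]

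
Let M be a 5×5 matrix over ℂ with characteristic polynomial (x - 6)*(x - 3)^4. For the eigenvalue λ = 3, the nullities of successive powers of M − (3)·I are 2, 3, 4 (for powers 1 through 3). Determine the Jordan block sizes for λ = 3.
Block sizes for λ = 3: [3, 1]

From the dimensions of kernels of powers, the number of Jordan blocks of size at least j is d_j − d_{j−1} where d_j = dim ker(N^j) (with d_0 = 0). Computing the differences gives [2, 1, 1].
The number of blocks of size exactly k is (#blocks of size ≥ k) − (#blocks of size ≥ k + 1), so the partition is: 1 block(s) of size 1, 1 block(s) of size 3.
In nonincreasing order the block sizes are [3, 1].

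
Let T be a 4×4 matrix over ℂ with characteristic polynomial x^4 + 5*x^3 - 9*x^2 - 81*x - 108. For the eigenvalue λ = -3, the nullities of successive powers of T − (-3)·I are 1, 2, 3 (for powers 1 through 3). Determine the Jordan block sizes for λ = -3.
Block sizes for λ = -3: [3]

From the dimensions of kernels of powers, the number of Jordan blocks of size at least j is d_j − d_{j−1} where d_j = dim ker(N^j) (with d_0 = 0). Computing the differences gives [1, 1, 1].
The number of blocks of size exactly k is (#blocks of size ≥ k) − (#blocks of size ≥ k + 1), so the partition is: 1 block(s) of size 3.
In nonincreasing order the block sizes are [3].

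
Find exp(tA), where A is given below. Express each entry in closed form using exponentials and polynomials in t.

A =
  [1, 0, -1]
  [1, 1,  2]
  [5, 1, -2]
e^{tA} =
  [-2*t^2 + t + 1, -t^2/2, t^2/2 - t]
  [6*t^2 + t, 3*t^2/2 + t + 1, -3*t^2/2 + 2*t]
  [-2*t^2 + 5*t, -t^2/2 + t, t^2/2 - 2*t + 1]

Strategy: write A = P · J · P⁻¹ where J is a Jordan canonical form, so e^{tA} = P · e^{tJ} · P⁻¹, and e^{tJ} can be computed block-by-block.

A has Jordan form
J =
  [0, 1, 0]
  [0, 0, 1]
  [0, 0, 0]
(up to reordering of blocks).

Per-block formulas:
  For a 3×3 Jordan block J_3(0): exp(t · J_3(0)) = e^(0t)·(I + t·N + (t^2/2)·N^2), where N is the 3×3 nilpotent shift.

After assembling e^{tJ} and conjugating by P, we get:

e^{tA} =
  [-2*t^2 + t + 1, -t^2/2, t^2/2 - t]
  [6*t^2 + t, 3*t^2/2 + t + 1, -3*t^2/2 + 2*t]
  [-2*t^2 + 5*t, -t^2/2 + t, t^2/2 - 2*t + 1]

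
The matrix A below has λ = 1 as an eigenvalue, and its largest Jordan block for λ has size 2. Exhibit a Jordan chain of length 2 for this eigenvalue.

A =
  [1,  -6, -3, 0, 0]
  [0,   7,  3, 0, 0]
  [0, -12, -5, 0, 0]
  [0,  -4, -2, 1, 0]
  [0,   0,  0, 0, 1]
A Jordan chain for λ = 1 of length 2:
v_1 = (-6, 6, -12, -4, 0)ᵀ
v_2 = (0, 1, 0, 0, 0)ᵀ

Let N = A − (1)·I. We want v_2 with N^2 v_2 = 0 but N^1 v_2 ≠ 0; then v_{j-1} := N · v_j for j = 2, …, 2.

Pick v_2 = (0, 1, 0, 0, 0)ᵀ.
Then v_1 = N · v_2 = (-6, 6, -12, -4, 0)ᵀ.

Sanity check: (A − (1)·I) v_1 = (0, 0, 0, 0, 0)ᵀ = 0. ✓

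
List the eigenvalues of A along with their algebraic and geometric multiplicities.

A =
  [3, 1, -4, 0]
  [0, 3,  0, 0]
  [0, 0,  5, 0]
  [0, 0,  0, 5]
λ = 3: alg = 2, geom = 1; λ = 5: alg = 2, geom = 2

Step 1 — factor the characteristic polynomial to read off the algebraic multiplicities:
  χ_A(x) = (x - 5)^2*(x - 3)^2

Step 2 — compute geometric multiplicities via the rank-nullity identity g(λ) = n − rank(A − λI):
  rank(A − (3)·I) = 3, so dim ker(A − (3)·I) = n − 3 = 1
  rank(A − (5)·I) = 2, so dim ker(A − (5)·I) = n − 2 = 2

Summary:
  λ = 3: algebraic multiplicity = 2, geometric multiplicity = 1
  λ = 5: algebraic multiplicity = 2, geometric multiplicity = 2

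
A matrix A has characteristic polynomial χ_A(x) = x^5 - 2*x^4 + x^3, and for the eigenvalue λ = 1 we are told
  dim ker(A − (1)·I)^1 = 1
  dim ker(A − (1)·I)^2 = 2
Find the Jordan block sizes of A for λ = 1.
Block sizes for λ = 1: [2]

From the dimensions of kernels of powers, the number of Jordan blocks of size at least j is d_j − d_{j−1} where d_j = dim ker(N^j) (with d_0 = 0). Computing the differences gives [1, 1].
The number of blocks of size exactly k is (#blocks of size ≥ k) − (#blocks of size ≥ k + 1), so the partition is: 1 block(s) of size 2.
In nonincreasing order the block sizes are [2].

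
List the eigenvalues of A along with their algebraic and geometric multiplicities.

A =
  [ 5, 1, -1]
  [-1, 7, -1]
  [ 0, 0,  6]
λ = 6: alg = 3, geom = 2

Step 1 — factor the characteristic polynomial to read off the algebraic multiplicities:
  χ_A(x) = (x - 6)^3

Step 2 — compute geometric multiplicities via the rank-nullity identity g(λ) = n − rank(A − λI):
  rank(A − (6)·I) = 1, so dim ker(A − (6)·I) = n − 1 = 2

Summary:
  λ = 6: algebraic multiplicity = 3, geometric multiplicity = 2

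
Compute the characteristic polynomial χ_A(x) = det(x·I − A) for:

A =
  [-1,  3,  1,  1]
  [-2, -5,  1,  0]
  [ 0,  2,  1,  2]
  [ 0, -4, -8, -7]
x^4 + 12*x^3 + 54*x^2 + 108*x + 81

Expanding det(x·I − A) (e.g. by cofactor expansion or by noting that A is similar to its Jordan form J, which has the same characteristic polynomial as A) gives
  χ_A(x) = x^4 + 12*x^3 + 54*x^2 + 108*x + 81
which factors as (x + 3)^4. The eigenvalues (with algebraic multiplicities) are λ = -3 with multiplicity 4.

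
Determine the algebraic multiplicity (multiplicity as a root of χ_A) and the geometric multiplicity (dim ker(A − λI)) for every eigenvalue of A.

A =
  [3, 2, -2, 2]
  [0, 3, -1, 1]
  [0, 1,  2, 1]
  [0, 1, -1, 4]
λ = 3: alg = 4, geom = 2

Step 1 — factor the characteristic polynomial to read off the algebraic multiplicities:
  χ_A(x) = (x - 3)^4

Step 2 — compute geometric multiplicities via the rank-nullity identity g(λ) = n − rank(A − λI):
  rank(A − (3)·I) = 2, so dim ker(A − (3)·I) = n − 2 = 2

Summary:
  λ = 3: algebraic multiplicity = 4, geometric multiplicity = 2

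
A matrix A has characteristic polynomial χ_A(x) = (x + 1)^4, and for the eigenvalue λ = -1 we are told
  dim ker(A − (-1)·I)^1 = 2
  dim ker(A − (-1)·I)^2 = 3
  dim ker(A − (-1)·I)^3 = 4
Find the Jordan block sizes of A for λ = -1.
Block sizes for λ = -1: [3, 1]

From the dimensions of kernels of powers, the number of Jordan blocks of size at least j is d_j − d_{j−1} where d_j = dim ker(N^j) (with d_0 = 0). Computing the differences gives [2, 1, 1].
The number of blocks of size exactly k is (#blocks of size ≥ k) − (#blocks of size ≥ k + 1), so the partition is: 1 block(s) of size 1, 1 block(s) of size 3.
In nonincreasing order the block sizes are [3, 1].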